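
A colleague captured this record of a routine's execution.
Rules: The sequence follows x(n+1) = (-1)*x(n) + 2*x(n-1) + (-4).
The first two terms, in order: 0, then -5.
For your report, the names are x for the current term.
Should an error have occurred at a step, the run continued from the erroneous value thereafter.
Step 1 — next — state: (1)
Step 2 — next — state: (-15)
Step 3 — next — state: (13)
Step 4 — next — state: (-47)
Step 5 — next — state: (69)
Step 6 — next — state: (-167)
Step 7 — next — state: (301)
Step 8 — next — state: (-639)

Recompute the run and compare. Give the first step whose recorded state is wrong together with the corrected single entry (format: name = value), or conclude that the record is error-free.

Recomputing the run from the initial state:
step 1: x = 1
step 2: x = -15
step 3: x = 13
step 4: x = -47
step 5: x = 69
step 6: x = -167
step 7: x = 301
step 8: x = -639
This matches the record at every step.

no error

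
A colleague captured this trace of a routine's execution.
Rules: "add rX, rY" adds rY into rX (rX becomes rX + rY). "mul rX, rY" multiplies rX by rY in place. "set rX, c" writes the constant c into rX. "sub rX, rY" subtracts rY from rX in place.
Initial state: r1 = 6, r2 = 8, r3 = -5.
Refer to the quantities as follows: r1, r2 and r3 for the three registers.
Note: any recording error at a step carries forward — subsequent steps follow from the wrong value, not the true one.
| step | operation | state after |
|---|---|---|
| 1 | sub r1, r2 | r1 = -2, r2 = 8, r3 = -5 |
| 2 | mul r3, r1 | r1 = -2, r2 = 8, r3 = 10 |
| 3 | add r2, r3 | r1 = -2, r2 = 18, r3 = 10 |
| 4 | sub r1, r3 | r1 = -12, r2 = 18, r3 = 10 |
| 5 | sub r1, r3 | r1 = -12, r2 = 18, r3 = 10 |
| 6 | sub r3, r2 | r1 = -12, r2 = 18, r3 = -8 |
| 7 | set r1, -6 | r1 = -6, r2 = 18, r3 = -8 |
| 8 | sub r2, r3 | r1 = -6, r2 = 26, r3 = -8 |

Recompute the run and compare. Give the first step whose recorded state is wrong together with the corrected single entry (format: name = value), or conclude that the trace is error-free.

step 5, r1 = -22

1. r1 = 6 - 8 = -2 (exactly as logged)
2. r3 = -5 * -2 = 10 (exactly as logged)
3. r2 = 8 + 10 = 18 (in agreement)
4. r1 = -2 - 10 = -12 (verified)
5. r1 = -12 - 10 = -22 (not what was recorded)
Step 5 is the first one off; corrected, r1 = -22.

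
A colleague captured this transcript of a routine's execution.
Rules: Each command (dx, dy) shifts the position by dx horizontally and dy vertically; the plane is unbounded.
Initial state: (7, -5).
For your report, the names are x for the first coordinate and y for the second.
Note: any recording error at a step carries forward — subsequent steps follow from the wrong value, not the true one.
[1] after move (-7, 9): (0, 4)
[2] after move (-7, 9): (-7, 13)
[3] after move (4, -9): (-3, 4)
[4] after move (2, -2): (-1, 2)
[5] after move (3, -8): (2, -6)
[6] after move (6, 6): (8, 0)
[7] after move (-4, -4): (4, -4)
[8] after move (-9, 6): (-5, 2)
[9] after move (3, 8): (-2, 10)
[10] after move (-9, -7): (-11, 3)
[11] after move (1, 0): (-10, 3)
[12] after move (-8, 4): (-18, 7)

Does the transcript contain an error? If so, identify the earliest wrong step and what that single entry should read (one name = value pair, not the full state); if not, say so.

no error

Recomputing the run from the initial state:
step 1: x = 0, y = 4
step 2: x = -7, y = 13
step 3: x = -3, y = 4
step 4: x = -1, y = 2
step 5: x = 2, y = -6
step 6: x = 8, y = 0
step 7: x = 4, y = -4
step 8: x = -5, y = 2
step 9: x = -2, y = 10
step 10: x = -11, y = 3
step 11: x = -10, y = 3
step 12: x = -18, y = 7
This matches the transcript at every step.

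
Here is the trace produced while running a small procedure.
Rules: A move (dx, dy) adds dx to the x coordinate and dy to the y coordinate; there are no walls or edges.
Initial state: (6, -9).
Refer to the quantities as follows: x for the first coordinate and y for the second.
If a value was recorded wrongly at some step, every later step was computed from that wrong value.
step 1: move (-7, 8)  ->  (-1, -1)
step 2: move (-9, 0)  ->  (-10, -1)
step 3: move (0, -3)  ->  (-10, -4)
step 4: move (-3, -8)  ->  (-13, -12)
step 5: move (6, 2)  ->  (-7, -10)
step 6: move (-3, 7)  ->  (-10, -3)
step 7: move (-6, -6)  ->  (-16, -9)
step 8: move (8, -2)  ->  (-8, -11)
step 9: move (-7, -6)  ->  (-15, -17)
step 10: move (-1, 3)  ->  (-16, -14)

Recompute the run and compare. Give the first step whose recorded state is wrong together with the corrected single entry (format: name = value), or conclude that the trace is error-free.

no error

step 1: x = 6 + (-7) = -1, y = -9 + (8) = -1 -> consistent with the trace
step 2: x = -1 + (-9) = -10, y = -1 + (0) = -1 -> consistent with the trace
step 3: x = -10 + (0) = -10, y = -1 + (-3) = -4 -> confirmed correct
step 4: x = -10 + (-3) = -13, y = -4 + (-8) = -12 -> matches
step 5: x = -13 + (6) = -7, y = -12 + (2) = -10 -> no discrepancy
step 6: x = -7 + (-3) = -10, y = -10 + (7) = -3 -> agrees with the trace
step 7: x = -10 + (-6) = -16, y = -3 + (-6) = -9 -> confirmed correct
step 8: x = -16 + (8) = -8, y = -9 + (-2) = -11 -> in agreement
step 9: x = -8 + (-7) = -15, y = -11 + (-6) = -17 -> no discrepancy
step 10: x = -15 + (-1) = -16, y = -17 + (3) = -14 -> matches
Nothing is out of place; the run is error-free.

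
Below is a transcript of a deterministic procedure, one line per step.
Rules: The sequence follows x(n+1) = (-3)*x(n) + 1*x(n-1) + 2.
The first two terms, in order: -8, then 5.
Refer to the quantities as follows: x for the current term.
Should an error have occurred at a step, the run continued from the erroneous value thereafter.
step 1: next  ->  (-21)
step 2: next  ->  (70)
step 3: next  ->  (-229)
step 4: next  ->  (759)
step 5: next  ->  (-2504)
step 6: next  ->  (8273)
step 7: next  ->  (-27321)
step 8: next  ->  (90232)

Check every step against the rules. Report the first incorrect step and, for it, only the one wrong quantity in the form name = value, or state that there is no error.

step 8, x = 90238

1. x = -3*(5) + (1)*(-8) + (2) = -21 (matches)
2. x = -3*(-21) + (1)*(5) + (2) = 70 (exactly as logged)
3. x = -3*(70) + (1)*(-21) + (2) = -229 (consistent with the transcript)
4. x = -3*(-229) + (1)*(70) + (2) = 759 (no discrepancy)
5. x = -3*(759) + (1)*(-229) + (2) = -2504 (consistent with the transcript)
6. x = -3*(-2504) + (1)*(759) + (2) = 8273 (consistent with the transcript)
7. x = -3*(8273) + (1)*(-2504) + (2) = -27321 (in agreement)
8. x = -3*(-27321) + (1)*(8273) + (2) = 90238 (a discrepancy with the transcript)
So the first discrepancy is step 8, where the right value is x = 90238.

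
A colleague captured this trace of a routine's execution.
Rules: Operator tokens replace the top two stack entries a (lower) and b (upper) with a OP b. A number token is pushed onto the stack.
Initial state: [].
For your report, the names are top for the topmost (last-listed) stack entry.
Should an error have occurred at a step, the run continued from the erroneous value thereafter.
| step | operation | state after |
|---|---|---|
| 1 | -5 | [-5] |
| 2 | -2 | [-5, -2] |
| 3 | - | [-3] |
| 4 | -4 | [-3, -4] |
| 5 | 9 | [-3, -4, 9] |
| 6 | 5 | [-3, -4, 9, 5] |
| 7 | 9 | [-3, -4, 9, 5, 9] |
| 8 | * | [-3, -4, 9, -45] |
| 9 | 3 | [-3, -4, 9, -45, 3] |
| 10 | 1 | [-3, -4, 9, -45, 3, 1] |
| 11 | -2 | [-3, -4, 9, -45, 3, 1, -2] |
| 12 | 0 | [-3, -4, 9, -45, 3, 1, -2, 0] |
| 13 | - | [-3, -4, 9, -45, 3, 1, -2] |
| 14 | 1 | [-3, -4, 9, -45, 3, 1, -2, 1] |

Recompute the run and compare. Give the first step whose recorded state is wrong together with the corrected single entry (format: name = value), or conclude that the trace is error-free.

Recomputing the run from the initial state:
step 1: [-5]
step 2: [-5, -2]
step 3: [-3]
step 4: [-3, -4]
step 5: [-3, -4, 9]
step 6: [-3, -4, 9, 5]
step 7: [-3, -4, 9, 5, 9]
step 8: [-3, -4, 9, 45]
step 9: [-3, -4, 9, 45, 3]
step 10: [-3, -4, 9, 45, 3, 1]
step 11: [-3, -4, 9, 45, 3, 1, -2]
step 12: [-3, -4, 9, 45, 3, 1, -2, 0]
step 13: [-3, -4, 9, 45, 3, 1, -2]
step 14: [-3, -4, 9, 45, 3, 1, -2, 1]
The first disagreement with the trace is at step 8, where the value should be top = 45.

step 8, top = 45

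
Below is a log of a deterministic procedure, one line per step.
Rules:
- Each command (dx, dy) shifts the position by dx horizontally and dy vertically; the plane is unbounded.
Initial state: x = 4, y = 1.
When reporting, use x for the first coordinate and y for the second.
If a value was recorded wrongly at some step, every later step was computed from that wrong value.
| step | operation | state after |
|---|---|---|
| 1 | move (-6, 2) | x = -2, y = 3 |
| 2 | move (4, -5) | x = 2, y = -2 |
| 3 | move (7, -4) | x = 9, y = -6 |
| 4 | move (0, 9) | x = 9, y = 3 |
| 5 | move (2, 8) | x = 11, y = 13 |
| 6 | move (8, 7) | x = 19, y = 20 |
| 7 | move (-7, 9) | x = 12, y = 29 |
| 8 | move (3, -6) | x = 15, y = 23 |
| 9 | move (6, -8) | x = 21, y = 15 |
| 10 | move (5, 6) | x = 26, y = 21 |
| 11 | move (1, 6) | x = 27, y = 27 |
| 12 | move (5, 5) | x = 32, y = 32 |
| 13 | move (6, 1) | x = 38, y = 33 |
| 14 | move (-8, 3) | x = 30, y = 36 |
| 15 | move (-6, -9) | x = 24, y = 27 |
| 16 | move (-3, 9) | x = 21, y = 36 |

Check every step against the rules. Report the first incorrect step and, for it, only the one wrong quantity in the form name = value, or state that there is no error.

step 5, y = 11

Step 1: x = 4 + (-6) = -2, y = 1 + (2) = 3 — agrees with the log.
Step 2: x = -2 + (4) = 2, y = 3 + (-5) = -2 — checks out.
Step 3: x = 2 + (7) = 9, y = -2 + (-4) = -6 — no discrepancy.
Step 4: x = 9 + (0) = 9, y = -6 + (9) = 3 — matches.
Step 5: x = 9 + (2) = 11, y = 3 + (8) = 11 — this is not what the log shows.
Conclusion: step 5 carries the first error; the entry should be y = 11.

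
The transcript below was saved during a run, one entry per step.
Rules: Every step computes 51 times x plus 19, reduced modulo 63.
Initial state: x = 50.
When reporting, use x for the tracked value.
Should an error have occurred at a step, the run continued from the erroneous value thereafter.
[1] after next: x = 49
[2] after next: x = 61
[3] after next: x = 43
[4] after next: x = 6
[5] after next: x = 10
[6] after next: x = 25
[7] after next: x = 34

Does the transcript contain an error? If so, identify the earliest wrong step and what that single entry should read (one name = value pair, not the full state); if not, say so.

step 1: x = (51*50 + 19) mod 63 = 49 -> matches
step 2: x = (51*49 + 19) mod 63 = 61 -> verified
step 3: x = (51*61 + 19) mod 63 = 43 -> in agreement
step 4: x = (51*43 + 19) mod 63 = 7 -> this is not what the transcript shows
First deviation found at step 4; the corrected entry is x = 7.

step 4, x = 7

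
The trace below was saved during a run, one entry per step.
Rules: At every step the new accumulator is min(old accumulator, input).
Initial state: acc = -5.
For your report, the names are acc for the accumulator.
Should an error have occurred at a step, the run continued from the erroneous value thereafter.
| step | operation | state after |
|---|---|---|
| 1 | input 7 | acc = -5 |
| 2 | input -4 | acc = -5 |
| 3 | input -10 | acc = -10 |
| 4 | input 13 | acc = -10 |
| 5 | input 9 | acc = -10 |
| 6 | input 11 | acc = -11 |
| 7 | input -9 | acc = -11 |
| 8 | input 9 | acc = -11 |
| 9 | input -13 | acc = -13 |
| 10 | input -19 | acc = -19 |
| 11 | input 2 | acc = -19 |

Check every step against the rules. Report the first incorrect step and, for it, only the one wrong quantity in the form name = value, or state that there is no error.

step 6, acc = -10

step 1: acc = min(-5, 7) = -5 -> no discrepancy
step 2: acc = min(-5, -4) = -5 -> no discrepancy
step 3: acc = min(-5, -10) = -10 -> verified
step 4: acc = min(-10, 13) = -10 -> confirmed correct
step 5: acc = min(-10, 9) = -10 -> checks out
step 6: acc = min(-10, 11) = -10 -> the trace has a different value
The earliest wrong entry is at step 6: it should read acc = -10.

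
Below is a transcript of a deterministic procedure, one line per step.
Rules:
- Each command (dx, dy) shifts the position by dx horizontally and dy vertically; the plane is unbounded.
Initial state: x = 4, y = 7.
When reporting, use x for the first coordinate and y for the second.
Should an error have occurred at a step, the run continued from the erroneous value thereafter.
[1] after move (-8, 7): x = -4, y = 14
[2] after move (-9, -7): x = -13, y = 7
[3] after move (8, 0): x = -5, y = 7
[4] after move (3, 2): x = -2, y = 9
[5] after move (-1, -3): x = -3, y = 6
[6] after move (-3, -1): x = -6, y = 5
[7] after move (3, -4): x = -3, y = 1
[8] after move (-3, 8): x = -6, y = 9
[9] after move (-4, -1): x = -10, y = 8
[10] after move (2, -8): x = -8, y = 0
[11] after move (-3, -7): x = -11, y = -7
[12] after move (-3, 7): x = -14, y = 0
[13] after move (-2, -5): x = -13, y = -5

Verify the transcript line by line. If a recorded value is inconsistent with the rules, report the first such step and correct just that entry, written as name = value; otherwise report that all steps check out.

Recomputing the run from the initial state:
step 1: x = -4, y = 14
step 2: x = -13, y = 7
step 3: x = -5, y = 7
step 4: x = -2, y = 9
step 5: x = -3, y = 6
step 6: x = -6, y = 5
step 7: x = -3, y = 1
step 8: x = -6, y = 9
step 9: x = -10, y = 8
step 10: x = -8, y = 0
step 11: x = -11, y = -7
step 12: x = -14, y = 0
step 13: x = -16, y = -5
The first disagreement with the transcript is at step 13, where the value should be x = -16.

step 13, x = -16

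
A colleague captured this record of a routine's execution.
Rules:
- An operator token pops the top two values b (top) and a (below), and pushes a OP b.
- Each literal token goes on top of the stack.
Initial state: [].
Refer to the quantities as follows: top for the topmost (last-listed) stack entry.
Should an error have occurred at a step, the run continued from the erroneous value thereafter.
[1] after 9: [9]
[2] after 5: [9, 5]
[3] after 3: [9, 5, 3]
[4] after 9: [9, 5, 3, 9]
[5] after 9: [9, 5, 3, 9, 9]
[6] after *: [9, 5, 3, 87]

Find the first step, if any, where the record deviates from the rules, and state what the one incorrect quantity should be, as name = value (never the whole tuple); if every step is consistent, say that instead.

Recomputing the run from the initial state:
step 1: [9]
step 2: [9, 5]
step 3: [9, 5, 3]
step 4: [9, 5, 3, 9]
step 5: [9, 5, 3, 9, 9]
step 6: [9, 5, 3, 81]
The first disagreement with the record is at step 6, where the value should be top = 81.

step 6, top = 81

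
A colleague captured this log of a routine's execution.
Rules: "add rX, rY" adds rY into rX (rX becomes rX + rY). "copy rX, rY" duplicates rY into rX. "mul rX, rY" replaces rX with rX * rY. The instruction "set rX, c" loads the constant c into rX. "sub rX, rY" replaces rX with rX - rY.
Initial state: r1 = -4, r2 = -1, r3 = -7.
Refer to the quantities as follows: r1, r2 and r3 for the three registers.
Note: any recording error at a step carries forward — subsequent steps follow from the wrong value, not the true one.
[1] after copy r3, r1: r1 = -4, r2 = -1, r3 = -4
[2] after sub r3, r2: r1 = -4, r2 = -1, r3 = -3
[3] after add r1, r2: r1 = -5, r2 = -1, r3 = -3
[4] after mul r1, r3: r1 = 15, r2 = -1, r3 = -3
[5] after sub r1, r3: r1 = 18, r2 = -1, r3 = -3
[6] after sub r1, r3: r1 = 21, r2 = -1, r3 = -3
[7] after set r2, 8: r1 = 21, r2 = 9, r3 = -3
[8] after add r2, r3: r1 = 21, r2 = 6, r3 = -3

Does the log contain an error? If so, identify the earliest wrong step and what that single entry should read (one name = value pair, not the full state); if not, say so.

Recomputing the run from the initial state:
step 1: r1 = -4, r2 = -1, r3 = -4
step 2: r1 = -4, r2 = -1, r3 = -3
step 3: r1 = -5, r2 = -1, r3 = -3
step 4: r1 = 15, r2 = -1, r3 = -3
step 5: r1 = 18, r2 = -1, r3 = -3
step 6: r1 = 21, r2 = -1, r3 = -3
step 7: r1 = 21, r2 = 8, r3 = -3
step 8: r1 = 21, r2 = 5, r3 = -3
The first disagreement with the log is at step 7, where the value should be r2 = 8.

step 7, r2 = 8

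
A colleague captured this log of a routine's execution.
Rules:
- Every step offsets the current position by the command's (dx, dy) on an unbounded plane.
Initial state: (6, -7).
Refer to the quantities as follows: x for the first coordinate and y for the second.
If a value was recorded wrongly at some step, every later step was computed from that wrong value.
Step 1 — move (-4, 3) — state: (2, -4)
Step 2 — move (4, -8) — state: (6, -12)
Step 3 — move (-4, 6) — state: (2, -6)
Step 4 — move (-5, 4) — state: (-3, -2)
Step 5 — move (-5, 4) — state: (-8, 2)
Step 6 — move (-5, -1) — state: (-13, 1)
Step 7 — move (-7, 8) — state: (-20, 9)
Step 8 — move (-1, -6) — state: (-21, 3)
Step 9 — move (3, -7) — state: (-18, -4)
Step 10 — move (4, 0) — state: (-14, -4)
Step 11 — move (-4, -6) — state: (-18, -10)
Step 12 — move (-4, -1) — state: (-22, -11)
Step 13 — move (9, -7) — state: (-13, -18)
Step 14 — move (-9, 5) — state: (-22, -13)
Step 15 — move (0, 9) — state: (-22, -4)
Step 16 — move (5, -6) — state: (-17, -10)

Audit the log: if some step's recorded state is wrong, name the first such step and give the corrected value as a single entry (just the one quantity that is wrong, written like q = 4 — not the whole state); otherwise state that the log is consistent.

Step 1: x = 6 + (-4) = 2, y = -7 + (3) = -4 — no discrepancy.
Step 2: x = 2 + (4) = 6, y = -4 + (-8) = -12 — exactly as logged.
Step 3: x = 6 + (-4) = 2, y = -12 + (6) = -6 — agrees with the log.
Step 4: x = 2 + (-5) = -3, y = -6 + (4) = -2 — consistent with the log.
Step 5: x = -3 + (-5) = -8, y = -2 + (4) = 2 — exactly as logged.
Step 6: x = -8 + (-5) = -13, y = 2 + (-1) = 1 — same as recorded.
Step 7: x = -13 + (-7) = -20, y = 1 + (8) = 9 — same as recorded.
Step 8: x = -20 + (-1) = -21, y = 9 + (-6) = 3 — same as recorded.
Step 9: x = -21 + (3) = -18, y = 3 + (-7) = -4 — no discrepancy.
Step 10: x = -18 + (4) = -14, y = -4 + (0) = -4 — no discrepancy.
Step 11: x = -14 + (-4) = -18, y = -4 + (-6) = -10 — consistent with the log.
Step 12: x = -18 + (-4) = -22, y = -10 + (-1) = -11 — consistent with the log.
Step 13: x = -22 + (9) = -13, y = -11 + (-7) = -18 — checks out.
Step 14: x = -13 + (-9) = -22, y = -18 + (5) = -13 — no discrepancy.
Step 15: x = -22 + (0) = -22, y = -13 + (9) = -4 — agrees with the log.
Step 16: x = -22 + (5) = -17, y = -4 + (-6) = -10 — agrees with the log.
All entries verified; no error found.

no error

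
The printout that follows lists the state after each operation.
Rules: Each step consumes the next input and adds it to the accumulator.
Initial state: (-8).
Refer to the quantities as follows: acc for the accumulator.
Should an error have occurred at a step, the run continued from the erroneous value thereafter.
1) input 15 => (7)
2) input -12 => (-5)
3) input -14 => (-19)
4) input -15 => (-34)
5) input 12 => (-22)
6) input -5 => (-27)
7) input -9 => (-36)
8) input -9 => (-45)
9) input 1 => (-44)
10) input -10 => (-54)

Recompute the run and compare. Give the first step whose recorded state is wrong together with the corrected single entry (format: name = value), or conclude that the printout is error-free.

Recomputing the run from the initial state:
step 1: acc = 7
step 2: acc = -5
step 3: acc = -19
step 4: acc = -34
step 5: acc = -22
step 6: acc = -27
step 7: acc = -36
step 8: acc = -45
step 9: acc = -44
step 10: acc = -54
This matches the printout at every step.

no error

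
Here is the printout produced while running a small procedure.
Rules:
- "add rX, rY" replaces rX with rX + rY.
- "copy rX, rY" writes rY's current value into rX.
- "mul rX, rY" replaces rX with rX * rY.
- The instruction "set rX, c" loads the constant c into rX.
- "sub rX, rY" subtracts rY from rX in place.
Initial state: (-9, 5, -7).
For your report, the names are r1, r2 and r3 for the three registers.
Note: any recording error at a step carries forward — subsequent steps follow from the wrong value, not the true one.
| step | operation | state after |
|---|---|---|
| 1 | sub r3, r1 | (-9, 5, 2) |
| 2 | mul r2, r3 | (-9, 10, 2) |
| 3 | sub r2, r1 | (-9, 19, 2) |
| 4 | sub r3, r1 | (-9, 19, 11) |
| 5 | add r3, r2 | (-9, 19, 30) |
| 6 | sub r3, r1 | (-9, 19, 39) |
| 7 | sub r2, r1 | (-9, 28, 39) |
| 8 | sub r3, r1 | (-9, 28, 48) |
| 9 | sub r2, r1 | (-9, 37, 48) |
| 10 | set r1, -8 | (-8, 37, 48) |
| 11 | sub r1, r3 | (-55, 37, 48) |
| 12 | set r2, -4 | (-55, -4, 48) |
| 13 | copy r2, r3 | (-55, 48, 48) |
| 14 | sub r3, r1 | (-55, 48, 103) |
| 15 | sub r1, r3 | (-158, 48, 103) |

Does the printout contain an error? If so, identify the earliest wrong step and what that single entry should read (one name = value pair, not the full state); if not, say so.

Recomputing the run from the initial state:
step 1: r1 = -9, r2 = 5, r3 = 2
step 2: r1 = -9, r2 = 10, r3 = 2
step 3: r1 = -9, r2 = 19, r3 = 2
step 4: r1 = -9, r2 = 19, r3 = 11
step 5: r1 = -9, r2 = 19, r3 = 30
step 6: r1 = -9, r2 = 19, r3 = 39
step 7: r1 = -9, r2 = 28, r3 = 39
step 8: r1 = -9, r2 = 28, r3 = 48
step 9: r1 = -9, r2 = 37, r3 = 48
step 10: r1 = -8, r2 = 37, r3 = 48
step 11: r1 = -56, r2 = 37, r3 = 48
step 12: r1 = -56, r2 = -4, r3 = 48
step 13: r1 = -56, r2 = 48, r3 = 48
step 14: r1 = -56, r2 = 48, r3 = 104
step 15: r1 = -160, r2 = 48, r3 = 104
The first disagreement with the printout is at step 11, where the value should be r1 = -56.

step 11, r1 = -56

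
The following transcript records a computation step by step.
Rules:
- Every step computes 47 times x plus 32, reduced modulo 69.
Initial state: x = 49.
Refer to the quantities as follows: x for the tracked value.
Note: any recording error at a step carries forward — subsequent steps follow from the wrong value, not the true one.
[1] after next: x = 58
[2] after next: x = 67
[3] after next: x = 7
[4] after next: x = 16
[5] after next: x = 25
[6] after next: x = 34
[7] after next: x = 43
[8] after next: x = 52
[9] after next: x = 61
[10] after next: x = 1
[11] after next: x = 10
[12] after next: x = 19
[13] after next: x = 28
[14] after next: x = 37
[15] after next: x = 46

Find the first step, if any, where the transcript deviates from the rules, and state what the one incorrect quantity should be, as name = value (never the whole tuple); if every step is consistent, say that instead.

step 1: x = (47*49 + 32) mod 69 = 58 -> verified
step 2: x = (47*58 + 32) mod 69 = 67 -> no discrepancy
step 3: x = (47*67 + 32) mod 69 = 7 -> checks out
step 4: x = (47*7 + 32) mod 69 = 16 -> no discrepancy
step 5: x = (47*16 + 32) mod 69 = 25 -> same as recorded
step 6: x = (47*25 + 32) mod 69 = 34 -> in agreement
step 7: x = (47*34 + 32) mod 69 = 43 -> agrees with the transcript
step 8: x = (47*43 + 32) mod 69 = 52 -> same as recorded
step 9: x = (47*52 + 32) mod 69 = 61 -> in agreement
step 10: x = (47*61 + 32) mod 69 = 1 -> same as recorded
step 11: x = (47*1 + 32) mod 69 = 10 -> consistent with the transcript
step 12: x = (47*10 + 32) mod 69 = 19 -> no discrepancy
step 13: x = (47*19 + 32) mod 69 = 28 -> verified
step 14: x = (47*28 + 32) mod 69 = 37 -> confirmed correct
step 15: x = (47*37 + 32) mod 69 = 46 -> same as recorded
No step deviates from the rules.

no error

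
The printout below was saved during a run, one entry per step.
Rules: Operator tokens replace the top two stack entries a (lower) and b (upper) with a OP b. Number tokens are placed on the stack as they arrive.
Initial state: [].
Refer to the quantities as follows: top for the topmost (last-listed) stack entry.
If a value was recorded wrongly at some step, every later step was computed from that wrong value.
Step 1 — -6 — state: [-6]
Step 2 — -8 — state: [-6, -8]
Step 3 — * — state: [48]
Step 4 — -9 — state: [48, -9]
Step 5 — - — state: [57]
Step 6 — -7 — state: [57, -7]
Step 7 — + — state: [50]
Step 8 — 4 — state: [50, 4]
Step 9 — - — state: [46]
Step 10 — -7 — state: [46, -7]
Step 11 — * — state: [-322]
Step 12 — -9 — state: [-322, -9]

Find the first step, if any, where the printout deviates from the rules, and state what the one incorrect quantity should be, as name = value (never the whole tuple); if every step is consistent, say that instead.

no error

step 1: push -6: top = -6 -> same as recorded
step 2: push -8: top = -8 -> matches
step 3: -6 * -8 = 48 -> same as recorded
step 4: push -9: top = -9 -> consistent with the printout
step 5: 48 - -9 = 57 -> confirmed correct
step 6: push -7: top = -7 -> in agreement
step 7: 57 + -7 = 50 -> consistent with the printout
step 8: push 4: top = 4 -> no discrepancy
step 9: 50 - 4 = 46 -> confirmed correct
step 10: push -7: top = -7 -> no discrepancy
step 11: 46 * -7 = -322 -> in agreement
step 12: push -9: top = -9 -> verified
Every step is consistent.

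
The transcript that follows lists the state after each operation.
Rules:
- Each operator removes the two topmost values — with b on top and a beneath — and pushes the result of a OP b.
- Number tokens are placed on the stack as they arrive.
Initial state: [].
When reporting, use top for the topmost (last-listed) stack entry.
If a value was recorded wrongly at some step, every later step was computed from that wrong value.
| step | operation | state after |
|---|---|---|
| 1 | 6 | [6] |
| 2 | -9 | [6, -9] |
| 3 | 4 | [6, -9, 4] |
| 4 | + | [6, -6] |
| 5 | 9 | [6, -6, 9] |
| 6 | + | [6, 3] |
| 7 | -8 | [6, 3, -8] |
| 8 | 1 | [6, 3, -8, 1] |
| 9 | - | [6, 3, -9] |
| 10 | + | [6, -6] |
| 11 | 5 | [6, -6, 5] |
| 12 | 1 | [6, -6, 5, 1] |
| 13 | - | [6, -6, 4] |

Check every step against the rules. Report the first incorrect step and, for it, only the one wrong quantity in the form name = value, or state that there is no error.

step 4, top = -5

Recomputing the run from the initial state:
step 1: [6]
step 2: [6, -9]
step 3: [6, -9, 4]
step 4: [6, -5]
step 5: [6, -5, 9]
step 6: [6, 4]
step 7: [6, 4, -8]
step 8: [6, 4, -8, 1]
step 9: [6, 4, -9]
step 10: [6, -5]
step 11: [6, -5, 5]
step 12: [6, -5, 5, 1]
step 13: [6, -5, 4]
The first disagreement with the transcript is at step 4, where the value should be top = -5.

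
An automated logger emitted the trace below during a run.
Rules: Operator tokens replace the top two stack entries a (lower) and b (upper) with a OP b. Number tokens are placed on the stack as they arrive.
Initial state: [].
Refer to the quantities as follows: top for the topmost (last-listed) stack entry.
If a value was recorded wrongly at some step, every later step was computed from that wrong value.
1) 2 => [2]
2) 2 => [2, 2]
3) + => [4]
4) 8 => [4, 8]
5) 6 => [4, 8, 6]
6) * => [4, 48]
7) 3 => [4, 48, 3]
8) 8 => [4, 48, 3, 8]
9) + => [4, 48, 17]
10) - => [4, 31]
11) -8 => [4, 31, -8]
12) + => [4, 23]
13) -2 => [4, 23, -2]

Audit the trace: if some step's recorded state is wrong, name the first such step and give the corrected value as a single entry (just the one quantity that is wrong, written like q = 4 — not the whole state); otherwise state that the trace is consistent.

step 9, top = 11

Step 1: push 2: top = 2 — same as recorded.
Step 2: push 2: top = 2 — same as recorded.
Step 3: 2 + 2 = 4 — in agreement.
Step 4: push 8: top = 8 — same as recorded.
Step 5: push 6: top = 6 — checks out.
Step 6: 8 * 6 = 48 — same as recorded.
Step 7: push 3: top = 3 — consistent with the trace.
Step 8: push 8: top = 8 — confirmed correct.
Step 9: 3 + 8 = 11 — the trace disagrees here.
So the first discrepancy is step 9, where the right value is top = 11.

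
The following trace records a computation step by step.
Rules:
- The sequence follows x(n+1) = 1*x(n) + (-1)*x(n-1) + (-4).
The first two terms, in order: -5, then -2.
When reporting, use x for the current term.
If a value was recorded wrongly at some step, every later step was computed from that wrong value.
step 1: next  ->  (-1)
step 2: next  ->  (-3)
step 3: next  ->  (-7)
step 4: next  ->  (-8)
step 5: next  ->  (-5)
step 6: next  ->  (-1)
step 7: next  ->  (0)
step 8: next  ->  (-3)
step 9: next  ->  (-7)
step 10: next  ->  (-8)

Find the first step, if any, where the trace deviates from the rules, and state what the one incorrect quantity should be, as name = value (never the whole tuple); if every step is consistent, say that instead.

Step 1: x = 1*(-2) + (-1)*(-5) + (-4) = -1 — verified.
Step 2: x = 1*(-1) + (-1)*(-2) + (-4) = -3 — confirmed correct.
Step 3: x = 1*(-3) + (-1)*(-1) + (-4) = -6 — the recorded entry deviates here.
So the first discrepancy is step 3, where the right value is x = -6.

step 3, x = -6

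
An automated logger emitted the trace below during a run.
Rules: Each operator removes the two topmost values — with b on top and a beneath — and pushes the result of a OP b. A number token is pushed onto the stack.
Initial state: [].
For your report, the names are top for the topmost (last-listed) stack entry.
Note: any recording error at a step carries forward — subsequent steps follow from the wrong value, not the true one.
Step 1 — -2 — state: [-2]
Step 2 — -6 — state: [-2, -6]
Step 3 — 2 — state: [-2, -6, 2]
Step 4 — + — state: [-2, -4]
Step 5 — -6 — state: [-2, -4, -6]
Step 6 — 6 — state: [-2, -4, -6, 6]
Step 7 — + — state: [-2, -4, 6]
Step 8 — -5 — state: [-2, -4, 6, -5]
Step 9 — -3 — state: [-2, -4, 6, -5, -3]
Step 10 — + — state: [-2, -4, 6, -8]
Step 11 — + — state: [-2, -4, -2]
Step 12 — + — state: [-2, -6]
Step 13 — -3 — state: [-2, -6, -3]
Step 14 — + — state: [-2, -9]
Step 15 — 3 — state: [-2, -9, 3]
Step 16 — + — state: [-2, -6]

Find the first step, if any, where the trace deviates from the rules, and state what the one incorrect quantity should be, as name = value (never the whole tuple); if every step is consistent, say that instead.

Recomputing the run from the initial state:
step 1: [-2]
step 2: [-2, -6]
step 3: [-2, -6, 2]
step 4: [-2, -4]
step 5: [-2, -4, -6]
step 6: [-2, -4, -6, 6]
step 7: [-2, -4, 0]
step 8: [-2, -4, 0, -5]
step 9: [-2, -4, 0, -5, -3]
step 10: [-2, -4, 0, -8]
step 11: [-2, -4, -8]
step 12: [-2, -12]
step 13: [-2, -12, -3]
step 14: [-2, -15]
step 15: [-2, -15, 3]
step 16: [-2, -12]
The first disagreement with the trace is at step 7, where the value should be top = 0.

step 7, top = 0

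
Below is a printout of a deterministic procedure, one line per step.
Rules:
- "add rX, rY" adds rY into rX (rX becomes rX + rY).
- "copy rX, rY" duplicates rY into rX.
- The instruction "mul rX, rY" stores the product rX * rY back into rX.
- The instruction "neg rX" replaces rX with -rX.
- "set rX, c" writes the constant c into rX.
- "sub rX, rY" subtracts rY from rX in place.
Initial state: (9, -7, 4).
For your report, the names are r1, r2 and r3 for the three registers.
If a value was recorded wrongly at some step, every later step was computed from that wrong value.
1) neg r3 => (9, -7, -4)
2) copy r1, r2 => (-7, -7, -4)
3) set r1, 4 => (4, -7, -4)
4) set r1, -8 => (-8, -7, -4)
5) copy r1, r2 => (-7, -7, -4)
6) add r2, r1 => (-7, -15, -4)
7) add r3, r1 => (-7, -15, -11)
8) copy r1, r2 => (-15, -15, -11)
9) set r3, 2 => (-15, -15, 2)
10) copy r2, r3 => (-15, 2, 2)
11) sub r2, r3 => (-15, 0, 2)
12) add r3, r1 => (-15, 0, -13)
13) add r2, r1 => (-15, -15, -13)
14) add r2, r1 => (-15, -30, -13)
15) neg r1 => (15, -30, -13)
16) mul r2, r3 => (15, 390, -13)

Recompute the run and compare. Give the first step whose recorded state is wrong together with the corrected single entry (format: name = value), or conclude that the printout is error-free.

Step 1: r3 = -(4) = -4 — consistent with the printout.
Step 2: r1 = -7 — confirmed correct.
Step 3: r1 = 4 — verified.
Step 4: r1 = -8 — in agreement.
Step 5: r1 = -7 — same as recorded.
Step 6: r2 = -7 + -7 = -14 — first mismatch against the printout.
The audit stops at step 6: the recorded entry is wrong and should be r2 = -14.

step 6, r2 = -14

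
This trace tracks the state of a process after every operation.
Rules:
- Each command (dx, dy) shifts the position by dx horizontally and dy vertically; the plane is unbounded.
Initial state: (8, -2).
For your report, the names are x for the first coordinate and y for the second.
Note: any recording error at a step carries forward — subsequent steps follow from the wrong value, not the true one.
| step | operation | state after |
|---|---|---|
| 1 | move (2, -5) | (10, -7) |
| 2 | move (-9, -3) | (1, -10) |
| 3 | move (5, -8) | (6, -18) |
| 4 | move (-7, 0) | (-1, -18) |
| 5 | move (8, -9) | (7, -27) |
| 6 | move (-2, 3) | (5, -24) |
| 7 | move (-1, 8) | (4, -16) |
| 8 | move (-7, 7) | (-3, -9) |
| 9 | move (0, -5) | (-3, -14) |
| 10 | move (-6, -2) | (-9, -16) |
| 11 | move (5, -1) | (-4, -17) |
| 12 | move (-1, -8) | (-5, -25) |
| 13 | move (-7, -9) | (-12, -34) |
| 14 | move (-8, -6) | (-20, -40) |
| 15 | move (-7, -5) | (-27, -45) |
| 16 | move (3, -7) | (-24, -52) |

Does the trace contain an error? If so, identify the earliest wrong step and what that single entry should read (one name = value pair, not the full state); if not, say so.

Recomputing the run from the initial state:
step 1: x = 10, y = -7
step 2: x = 1, y = -10
step 3: x = 6, y = -18
step 4: x = -1, y = -18
step 5: x = 7, y = -27
step 6: x = 5, y = -24
step 7: x = 4, y = -16
step 8: x = -3, y = -9
step 9: x = -3, y = -14
step 10: x = -9, y = -16
step 11: x = -4, y = -17
step 12: x = -5, y = -25
step 13: x = -12, y = -34
step 14: x = -20, y = -40
step 15: x = -27, y = -45
step 16: x = -24, y = -52
This matches the trace at every step.

no error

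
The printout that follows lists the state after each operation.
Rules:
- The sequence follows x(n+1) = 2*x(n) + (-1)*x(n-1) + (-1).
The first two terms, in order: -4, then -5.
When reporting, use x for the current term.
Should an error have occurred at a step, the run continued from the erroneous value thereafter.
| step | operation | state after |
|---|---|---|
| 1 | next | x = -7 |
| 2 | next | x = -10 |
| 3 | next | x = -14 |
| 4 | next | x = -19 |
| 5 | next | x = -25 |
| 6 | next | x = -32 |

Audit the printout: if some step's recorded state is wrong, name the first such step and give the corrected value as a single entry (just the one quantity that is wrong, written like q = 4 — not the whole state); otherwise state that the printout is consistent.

no error

Recomputing the run from the initial state:
step 1: x = -7
step 2: x = -10
step 3: x = -14
step 4: x = -19
step 5: x = -25
step 6: x = -32
This matches the printout at every step.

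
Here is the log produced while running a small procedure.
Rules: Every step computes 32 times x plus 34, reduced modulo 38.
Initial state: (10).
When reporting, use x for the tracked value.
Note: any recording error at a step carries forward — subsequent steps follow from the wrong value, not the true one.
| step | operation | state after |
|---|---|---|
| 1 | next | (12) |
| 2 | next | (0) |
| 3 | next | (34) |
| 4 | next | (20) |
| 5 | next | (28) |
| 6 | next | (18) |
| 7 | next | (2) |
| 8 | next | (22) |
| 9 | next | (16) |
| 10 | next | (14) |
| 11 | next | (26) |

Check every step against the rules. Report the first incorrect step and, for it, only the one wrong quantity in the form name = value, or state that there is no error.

no error

Recomputing the run from the initial state:
step 1: x = 12
step 2: x = 0
step 3: x = 34
step 4: x = 20
step 5: x = 28
step 6: x = 18
step 7: x = 2
step 8: x = 22
step 9: x = 16
step 10: x = 14
step 11: x = 26
This matches the log at every step.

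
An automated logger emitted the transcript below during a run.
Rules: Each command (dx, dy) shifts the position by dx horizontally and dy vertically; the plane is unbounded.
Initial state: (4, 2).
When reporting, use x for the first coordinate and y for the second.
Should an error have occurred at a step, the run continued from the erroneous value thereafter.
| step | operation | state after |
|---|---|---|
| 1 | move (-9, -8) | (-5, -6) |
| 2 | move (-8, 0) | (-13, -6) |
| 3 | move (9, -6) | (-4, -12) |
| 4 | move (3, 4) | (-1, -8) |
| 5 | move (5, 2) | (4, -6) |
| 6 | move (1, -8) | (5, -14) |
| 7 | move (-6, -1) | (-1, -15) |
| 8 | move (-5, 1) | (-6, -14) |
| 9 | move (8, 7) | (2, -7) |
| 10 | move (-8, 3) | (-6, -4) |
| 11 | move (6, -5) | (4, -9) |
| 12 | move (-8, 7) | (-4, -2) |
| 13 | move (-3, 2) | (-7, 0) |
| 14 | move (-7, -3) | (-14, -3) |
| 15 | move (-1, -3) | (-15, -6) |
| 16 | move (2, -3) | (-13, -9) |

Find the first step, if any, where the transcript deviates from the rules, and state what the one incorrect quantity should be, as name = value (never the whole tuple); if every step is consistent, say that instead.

Recomputing the run from the initial state:
step 1: x = -5, y = -6
step 2: x = -13, y = -6
step 3: x = -4, y = -12
step 4: x = -1, y = -8
step 5: x = 4, y = -6
step 6: x = 5, y = -14
step 7: x = -1, y = -15
step 8: x = -6, y = -14
step 9: x = 2, y = -7
step 10: x = -6, y = -4
step 11: x = 0, y = -9
step 12: x = -8, y = -2
step 13: x = -11, y = 0
step 14: x = -18, y = -3
step 15: x = -19, y = -6
step 16: x = -17, y = -9
The first disagreement with the transcript is at step 11, where the value should be x = 0.

step 11, x = 0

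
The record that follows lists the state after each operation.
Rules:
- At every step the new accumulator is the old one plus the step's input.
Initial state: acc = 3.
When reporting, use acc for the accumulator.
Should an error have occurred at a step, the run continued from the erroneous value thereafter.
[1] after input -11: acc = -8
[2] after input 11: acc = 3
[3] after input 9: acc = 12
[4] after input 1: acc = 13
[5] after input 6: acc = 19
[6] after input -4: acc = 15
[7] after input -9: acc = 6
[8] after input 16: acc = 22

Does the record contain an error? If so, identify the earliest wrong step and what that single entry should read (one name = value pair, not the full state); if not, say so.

no error

Step 1: acc = 3 + -11 = -8 — agrees with the record.
Step 2: acc = -8 + 11 = 3 — consistent with the record.
Step 3: acc = 3 + 9 = 12 — exactly as logged.
Step 4: acc = 12 + 1 = 13 — checks out.
Step 5: acc = 13 + 6 = 19 — in agreement.
Step 6: acc = 19 + -4 = 15 — no discrepancy.
Step 7: acc = 15 + -9 = 6 — exactly as logged.
Step 8: acc = 6 + 16 = 22 — same as recorded.
No step deviates from the rules.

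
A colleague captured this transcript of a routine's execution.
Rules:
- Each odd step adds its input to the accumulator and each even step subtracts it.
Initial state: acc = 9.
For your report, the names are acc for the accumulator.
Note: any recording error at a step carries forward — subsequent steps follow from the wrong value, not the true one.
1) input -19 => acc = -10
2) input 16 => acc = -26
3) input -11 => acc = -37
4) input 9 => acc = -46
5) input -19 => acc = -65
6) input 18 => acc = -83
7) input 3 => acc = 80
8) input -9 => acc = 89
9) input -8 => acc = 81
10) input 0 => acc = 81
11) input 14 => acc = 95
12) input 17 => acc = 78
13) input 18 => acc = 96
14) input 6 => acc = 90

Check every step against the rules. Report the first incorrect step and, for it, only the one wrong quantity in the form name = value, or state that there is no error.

step 7, acc = -80

step 1: acc = 9 + -19 = -10 -> exactly as logged
step 2: acc = -10 - 16 = -26 -> confirmed correct
step 3: acc = -26 + -11 = -37 -> no discrepancy
step 4: acc = -37 - 9 = -46 -> consistent with the transcript
step 5: acc = -46 + -19 = -65 -> in agreement
step 6: acc = -65 - 18 = -83 -> no discrepancy
step 7: acc = -83 + 3 = -80 -> this is not what the transcript shows
Conclusion: step 7 carries the first error; the entry should be acc = -80.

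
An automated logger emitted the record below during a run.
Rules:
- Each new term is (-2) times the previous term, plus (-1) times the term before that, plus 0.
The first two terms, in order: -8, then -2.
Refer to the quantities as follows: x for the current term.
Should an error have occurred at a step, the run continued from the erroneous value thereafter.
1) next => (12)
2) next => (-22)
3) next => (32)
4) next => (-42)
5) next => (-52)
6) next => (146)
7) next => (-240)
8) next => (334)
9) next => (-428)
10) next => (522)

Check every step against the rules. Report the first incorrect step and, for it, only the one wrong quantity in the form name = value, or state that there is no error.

step 5, x = 52

Recomputing the run from the initial state:
step 1: x = 12
step 2: x = -22
step 3: x = 32
step 4: x = -42
step 5: x = 52
step 6: x = -62
step 7: x = 72
step 8: x = -82
step 9: x = 92
step 10: x = -102
The first disagreement with the record is at step 5, where the value should be x = 52.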